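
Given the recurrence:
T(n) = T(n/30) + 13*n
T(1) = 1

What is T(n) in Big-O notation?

Geometric series: 13*n*(1 + 1/30 + 1/30^2 + ...) = O(n). T(n) = O(n).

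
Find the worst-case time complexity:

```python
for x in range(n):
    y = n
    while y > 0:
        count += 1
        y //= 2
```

Time complexity: O(n log n).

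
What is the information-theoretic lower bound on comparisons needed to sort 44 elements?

There are 44! = 2658271574788448768043625811014615890319638528000000000 possible orderings. Each comparison gives 1 bit. We need at least ceil(log_2(2658271574788448768043625811014615890319638528000000000)) = 181 comparisons.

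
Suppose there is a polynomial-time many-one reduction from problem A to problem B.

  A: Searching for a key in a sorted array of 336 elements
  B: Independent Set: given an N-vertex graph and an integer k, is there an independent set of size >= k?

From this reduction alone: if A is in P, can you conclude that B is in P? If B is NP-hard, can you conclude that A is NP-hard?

A poly-time reduction A <=_p B transfers tractability DOWN (B easy => A easy) and hardness UP (A hard => B hard), not the reverse.
From A in P, the reduction alone does NOT give B in P: any problem in P trivially reduces to SAT, yet SAT is not known to be in P.
From B NP-hard, the reduction alone does NOT give A NP-hard: again, easy problems reduce to hard ones.
(Here in fact A is P and B is NP-complete.)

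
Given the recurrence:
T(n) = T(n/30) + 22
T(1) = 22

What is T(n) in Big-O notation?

Each step divides n by 30 and adds 22. After log_30(n) steps, T(n) = O(log n).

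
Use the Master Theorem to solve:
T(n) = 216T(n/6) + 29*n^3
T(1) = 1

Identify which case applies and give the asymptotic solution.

a=216, b=6, f(n)=29*n^3.
log_6(216) = 3, so n^(log_b(a)) = n^3.
f(n) = Theta(n^3), so Case 2 applies.
T(n) = Theta(n^3 log n).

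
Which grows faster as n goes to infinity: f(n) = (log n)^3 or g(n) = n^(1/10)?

g(n) = n^(1/10) grows faster: any positive power of n dominates any polylog.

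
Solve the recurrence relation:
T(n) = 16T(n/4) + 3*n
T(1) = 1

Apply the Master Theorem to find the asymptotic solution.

a=16, b=4, f(n)=3*n. log_4(16) = 2. Case 1 of Master Theorem: T(n) = O(n^2).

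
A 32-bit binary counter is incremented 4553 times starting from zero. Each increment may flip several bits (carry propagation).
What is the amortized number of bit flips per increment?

Bit i flips on every 2^i-th increment, so over 4553 increments bit i flips floor(4553/2^i) times. Summing over i: total flips < 2 * 4553. Amortized: < 2 = O(1) per increment.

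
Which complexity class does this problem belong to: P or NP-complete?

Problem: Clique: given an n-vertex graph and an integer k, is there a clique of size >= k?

This problem is NP-complete: complement of Independent Set / Vertex Cover (with k part of the input).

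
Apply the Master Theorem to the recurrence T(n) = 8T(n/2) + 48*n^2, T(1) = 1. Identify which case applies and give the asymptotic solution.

a=8, b=2, f(n)=48*n^2.
log_2(8) = 3 > 2.
Since f(n) = O(n^2) is polynomially smaller than n^3, Case 1 applies.
T(n) = Theta(n^3).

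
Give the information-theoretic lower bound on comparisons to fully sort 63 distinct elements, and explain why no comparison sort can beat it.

A comparison sort is a binary decision tree whose leaves are the 63! = 1982608315404440064116146708361898137544773690227268628106279599612729753600000000000000 possible output permutations. A binary tree with L leaves has height >= ceil(log_2(L)). So any comparison sort needs >= ceil(log_2(63!)) = 290 comparisons in the worst case.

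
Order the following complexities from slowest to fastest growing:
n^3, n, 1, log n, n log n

Ordered by growth rate: 1 < log n < n < n log n < n^3.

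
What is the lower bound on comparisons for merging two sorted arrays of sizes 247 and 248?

Adversary argument: with sizes 247 and 248 (differing by at most 1), interleave the two arrays so that every consecutive pair in the output comes from different inputs. Then each of the 494 adjacent output pairs must be directly compared, or the algorithm cannot determine their relative order. So 494 comparisons are necessary; standard merge achieves this.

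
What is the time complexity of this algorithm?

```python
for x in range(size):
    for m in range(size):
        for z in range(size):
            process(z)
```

Time complexity: O(n^3).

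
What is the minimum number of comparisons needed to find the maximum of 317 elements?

Finding the maximum requires 316 comparisons. Each comparison eliminates exactly one candidate. With 317 candidates, we need 316 eliminations.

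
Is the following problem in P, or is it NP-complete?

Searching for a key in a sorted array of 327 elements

This problem is in P: binary search runs in O(log n).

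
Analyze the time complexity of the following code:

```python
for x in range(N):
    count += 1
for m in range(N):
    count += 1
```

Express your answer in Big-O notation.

Time complexity: O(n).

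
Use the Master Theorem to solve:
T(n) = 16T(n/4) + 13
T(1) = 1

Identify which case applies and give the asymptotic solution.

a=16, b=4, f(n)=13.
log_4(16) = 2 > 0.
Since f(n) = O(n^0) is polynomially smaller than n^2, Case 1 applies.
T(n) = Theta(n^2).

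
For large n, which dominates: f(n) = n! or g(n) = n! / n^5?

f(n) = n! grows faster: the ratio n!/(n!/n^5) = n^5 -> infinity.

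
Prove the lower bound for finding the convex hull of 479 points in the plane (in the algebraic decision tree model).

Reduction from sorting: given 479 numbers x_1,...,x_{479}, map x_i to the point (x_i, x_i^2) on the parabola y = x^2. All points are on the convex hull, and walking the hull gives them in sorted x-order. Since sorting requires Omega(n log n), so does planar convex hull.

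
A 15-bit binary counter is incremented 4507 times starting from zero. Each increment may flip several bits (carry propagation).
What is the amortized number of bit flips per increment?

Bit i flips on every 2^i-th increment, so over 4507 increments bit i flips floor(4507/2^i) times. Summing over i: total flips < 2 * 4507. Amortized: < 2 = O(1) per increment.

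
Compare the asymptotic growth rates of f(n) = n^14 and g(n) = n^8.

f(n) = n^14 grows faster: n^14/n^8 = n^6 -> infinity.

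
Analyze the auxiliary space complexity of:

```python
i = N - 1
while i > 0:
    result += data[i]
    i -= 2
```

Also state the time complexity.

Space complexity: O(1).
Only a constant amount of auxiliary storage is used; nothing grows with n.
Time complexity: O(n).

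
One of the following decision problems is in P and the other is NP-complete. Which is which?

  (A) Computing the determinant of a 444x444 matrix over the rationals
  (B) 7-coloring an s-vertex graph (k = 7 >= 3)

(A) is P: Gaussian elimination runs in O(n^3).
(B) is NP-complete: graph k-coloring for k>=3 is NP-complete by reduction from 3-SAT.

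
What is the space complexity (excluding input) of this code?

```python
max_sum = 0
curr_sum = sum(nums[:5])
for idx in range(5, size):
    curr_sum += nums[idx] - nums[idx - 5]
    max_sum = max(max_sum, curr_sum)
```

Space complexity: O(1).
Only a constant amount of auxiliary storage is used; nothing grows with n.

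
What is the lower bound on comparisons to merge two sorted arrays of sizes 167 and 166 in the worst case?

Adversary: with |167 - 166| <= 1 the inputs can be fully interleaved so that every adjacent pair in the merged output comes from different arrays. Then each of the 332 adjacent pairs must be directly compared, or the algorithm cannot determine their relative order. Standard merge meets this bound.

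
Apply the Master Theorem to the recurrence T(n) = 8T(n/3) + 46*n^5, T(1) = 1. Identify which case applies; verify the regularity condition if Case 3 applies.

a=8, b=3, f(n)=46*n^5.
log_3(8) = 1.893 < 5.
f(n) = Omega(n^(1.893+epsilon)) for some epsilon > 0, so Case 3 is the candidate.
Regularity: a*f(n/b) = 8*46*(n/3)^5 = (8/243)*46*n^5 <= c*f(n) with c = 8/243 < 1. Satisfied.
Case 3: T(n) = Theta(n^5).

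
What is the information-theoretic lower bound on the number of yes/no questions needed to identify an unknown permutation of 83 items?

There are 83! = 39455239697206586511897471180120610571436503407643446275224357528369751562996629334879591940103770870906880000000000000000000 permutations. Each yes/no question gives at most 1 bit, so at least ceil(log_2(39455239697206586511897471180120610571436503407643446275224357528369751562996629334879591940103770870906880000000000000000000)) = 414 questions are needed.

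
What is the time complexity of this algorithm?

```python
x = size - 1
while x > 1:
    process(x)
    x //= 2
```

Time complexity: O(log n).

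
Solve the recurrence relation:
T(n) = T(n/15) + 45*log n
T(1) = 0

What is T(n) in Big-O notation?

Each of the log_15(n) levels adds O(log n). T(n) = O(log^2 n).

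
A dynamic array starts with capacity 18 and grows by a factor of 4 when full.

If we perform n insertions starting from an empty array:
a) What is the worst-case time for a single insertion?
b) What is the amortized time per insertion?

(a) Worst-case single insertion: O(n) -- when the array is full at capacity c, the resize copies all c elements, and c can be Theta(n).
(b) Resizes happen at sizes 18, 72, 288, ... Total copy cost for n insertions: 18 + 72 + ... = O(n) (geometric series with ratio 1/4). Amortized cost per insertion: O(n)/n = O(1).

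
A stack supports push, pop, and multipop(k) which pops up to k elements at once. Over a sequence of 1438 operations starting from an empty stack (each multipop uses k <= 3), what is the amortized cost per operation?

Each element is pushed exactly once and popped at most once (whether by pop or as part of a multipop). So the total number of individual pops over the whole sequence is at most the number of pushes, which is at most 1438. Total work <= 2 * 1438, hence O(1) amortized per operation.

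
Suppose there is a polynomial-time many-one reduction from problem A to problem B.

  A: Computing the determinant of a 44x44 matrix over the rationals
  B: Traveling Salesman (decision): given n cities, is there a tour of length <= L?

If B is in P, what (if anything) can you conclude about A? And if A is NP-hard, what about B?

A poly-time reduction A <=_p B means any A-instance can be transformed to a B-instance in poly time.
If B is in P: compose the reduction with B's poly-time algorithm to solve A in poly time, so A is in P.
If A is NP-hard: every NP problem reduces to A, which reduces to B; composing reductions, every NP problem reduces to B, so B is NP-hard.
(Here in fact A is P and B is NP-complete.)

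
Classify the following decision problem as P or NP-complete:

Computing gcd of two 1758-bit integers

This problem is in P: the Euclidean algorithm runs in polynomial time in the bit-length.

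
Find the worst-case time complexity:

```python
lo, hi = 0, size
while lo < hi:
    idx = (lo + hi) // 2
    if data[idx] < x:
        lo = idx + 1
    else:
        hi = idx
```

Time complexity: O(log n).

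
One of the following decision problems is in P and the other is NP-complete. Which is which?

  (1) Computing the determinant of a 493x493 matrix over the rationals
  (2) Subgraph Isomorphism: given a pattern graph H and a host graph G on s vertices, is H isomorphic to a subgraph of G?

(1) is P: Gaussian elimination runs in O(n^3).
(2) is NP-complete: generalizes Clique and Hamiltonian Path (pattern size is part of the input).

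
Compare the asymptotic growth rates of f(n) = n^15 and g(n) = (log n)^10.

f(n) = n^15 grows faster: any positive polynomial dominates any polylog.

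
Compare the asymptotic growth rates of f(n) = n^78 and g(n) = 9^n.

g(n) = 9^n grows faster: any exponential with base > 1 dominates every polynomial.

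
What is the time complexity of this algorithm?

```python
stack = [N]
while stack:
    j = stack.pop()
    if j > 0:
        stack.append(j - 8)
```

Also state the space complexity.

Time complexity: O(n).
Space complexity: O(1).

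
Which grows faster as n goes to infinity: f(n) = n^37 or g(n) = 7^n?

g(n) = 7^n grows faster: any exponential with base > 1 dominates every polynomial.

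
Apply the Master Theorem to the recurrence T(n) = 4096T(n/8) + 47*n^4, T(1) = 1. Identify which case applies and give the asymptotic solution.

a=4096, b=8, f(n)=47*n^4.
log_8(4096) = 4, so n^(log_b(a)) = n^4.
f(n) = Theta(n^4), so Case 2 applies.
T(n) = Theta(n^4 log n).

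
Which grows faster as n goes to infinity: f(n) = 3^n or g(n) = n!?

g(n) = n! grows faster: by Stirling n! ~ (n/e)^n sqrt(2*pi*n); (n/e)^n eventually dominates 3^n.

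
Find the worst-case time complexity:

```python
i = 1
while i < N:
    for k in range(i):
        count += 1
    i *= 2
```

Time complexity: O(n).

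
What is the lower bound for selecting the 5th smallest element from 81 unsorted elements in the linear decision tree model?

Selecting the 5th smallest of 81 elements requires Omega(n) comparisons. Every element must be compared at least once. The BFPRT algorithm achieves O(n), making this tight.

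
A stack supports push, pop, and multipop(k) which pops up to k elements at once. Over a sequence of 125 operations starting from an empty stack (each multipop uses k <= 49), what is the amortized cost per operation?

Each element is pushed exactly once and popped at most once (whether by pop or as part of a multipop). So the total number of individual pops over the whole sequence is at most the number of pushes, which is at most 125. Total work <= 2 * 125, hence O(1) amortized per operation.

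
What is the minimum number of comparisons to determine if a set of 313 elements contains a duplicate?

Determining if 313 elements are all distinct requires Omega(n log n) comparisons in the comparison model. This follows from the element distinctness lower bound.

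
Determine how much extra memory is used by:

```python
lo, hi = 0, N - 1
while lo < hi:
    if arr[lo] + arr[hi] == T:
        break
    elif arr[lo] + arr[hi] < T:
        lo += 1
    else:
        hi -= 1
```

Space complexity: O(1).
Only a constant amount of auxiliary storage is used; nothing grows with n.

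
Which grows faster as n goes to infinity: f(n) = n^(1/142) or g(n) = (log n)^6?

f(n) = n^(1/142) grows faster: any positive power of n dominates any polylog.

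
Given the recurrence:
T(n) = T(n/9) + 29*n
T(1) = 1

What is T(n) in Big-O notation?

Geometric series: 29*n*(1 + 1/9 + 1/9^2 + ...) = O(n). T(n) = O(n).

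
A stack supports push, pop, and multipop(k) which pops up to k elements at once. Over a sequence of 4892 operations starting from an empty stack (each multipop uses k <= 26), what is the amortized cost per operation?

Each element is pushed exactly once and popped at most once (whether by pop or as part of a multipop). So the total number of individual pops over the whole sequence is at most the number of pushes, which is at most 4892. Total work <= 2 * 4892, hence O(1) amortized per operation.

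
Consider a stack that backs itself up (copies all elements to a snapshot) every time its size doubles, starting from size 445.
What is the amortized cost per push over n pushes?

Backups occur at sizes 445, 890, 1780, ..., copying 445 + 890 + 1780 + ... <= 2n elements total (geometric series). Spread over n pushes, the amortized backup cost is O(1) per push.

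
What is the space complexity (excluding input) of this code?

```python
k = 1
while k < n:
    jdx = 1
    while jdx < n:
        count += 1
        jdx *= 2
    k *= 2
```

Space complexity: O(1).
Only a constant amount of auxiliary storage is used; nothing grows with n.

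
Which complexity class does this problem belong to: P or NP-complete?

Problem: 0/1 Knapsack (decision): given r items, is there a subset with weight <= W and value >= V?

This problem is NP-complete: reduces from Subset Sum.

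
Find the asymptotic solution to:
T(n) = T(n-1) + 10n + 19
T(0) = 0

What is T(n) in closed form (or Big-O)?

Dominant term in sum is 10*sum(i, i=1..n) = 10*n*(n+1)/2 = O(n^2).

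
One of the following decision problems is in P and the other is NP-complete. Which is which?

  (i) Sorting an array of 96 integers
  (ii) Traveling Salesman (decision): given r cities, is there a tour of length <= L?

(i) is P: merge sort runs in O(n log n).
(ii) is NP-complete: reduces from Hamiltonian Cycle.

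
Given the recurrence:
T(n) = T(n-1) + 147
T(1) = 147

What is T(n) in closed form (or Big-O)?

Unrolling: T(n) = T(n-1) + 147 = T(n-2) + 2*147 = ... = T(1) + (n-1)*147 = 147 + (n-1)*147 = 147n.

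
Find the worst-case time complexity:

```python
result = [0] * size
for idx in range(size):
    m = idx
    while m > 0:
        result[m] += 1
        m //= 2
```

Time complexity: O(n log n).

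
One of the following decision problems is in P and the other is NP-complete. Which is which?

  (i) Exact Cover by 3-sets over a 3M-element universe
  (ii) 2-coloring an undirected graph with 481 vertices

(i) is NP-complete: one of Karp's 21 NP-complete problems.
(ii) is P: 2-coloring is bipartiteness testing via BFS, O(V+E).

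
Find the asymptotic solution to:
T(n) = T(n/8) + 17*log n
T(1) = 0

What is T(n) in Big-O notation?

Each of the log_8(n) levels adds O(log n). T(n) = O(log^2 n).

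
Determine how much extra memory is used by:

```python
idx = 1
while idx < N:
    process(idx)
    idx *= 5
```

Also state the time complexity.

Space complexity: O(1).
Only a constant amount of auxiliary storage is used; nothing grows with n.
Time complexity: O(log n).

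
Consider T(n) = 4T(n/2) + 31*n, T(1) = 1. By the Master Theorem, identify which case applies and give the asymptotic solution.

a=4, b=2, f(n)=31*n.
log_2(4) = 2 > 1.
Since f(n) = O(n^1) is polynomially smaller than n^2, Case 1 applies.
T(n) = Theta(n^2).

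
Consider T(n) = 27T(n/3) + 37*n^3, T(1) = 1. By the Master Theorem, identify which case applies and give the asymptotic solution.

a=27, b=3, f(n)=37*n^3.
log_3(27) = 3, so n^(log_b(a)) = n^3.
f(n) = Theta(n^3), so Case 2 applies.
T(n) = Theta(n^3 log n).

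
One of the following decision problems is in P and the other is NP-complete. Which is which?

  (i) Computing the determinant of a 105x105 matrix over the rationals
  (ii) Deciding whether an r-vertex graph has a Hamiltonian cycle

(i) is P: Gaussian elimination runs in O(n^3).
(ii) is NP-complete: one of Karp's 21 NP-complete problems.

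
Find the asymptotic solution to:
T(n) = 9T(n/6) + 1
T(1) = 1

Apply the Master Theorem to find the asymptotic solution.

a=9, b=6, f(n)=1. log_6(9) = 1.226. Case 1 of Master Theorem: T(n) = O(n^1.226).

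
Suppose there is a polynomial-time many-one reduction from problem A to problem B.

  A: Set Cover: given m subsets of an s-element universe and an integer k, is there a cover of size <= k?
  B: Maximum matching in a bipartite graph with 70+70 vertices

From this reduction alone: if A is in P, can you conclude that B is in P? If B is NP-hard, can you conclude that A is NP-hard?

A poly-time reduction A <=_p B transfers tractability DOWN (B easy => A easy) and hardness UP (A hard => B hard), not the reverse.
From A in P, the reduction alone does NOT give B in P: any problem in P trivially reduces to SAT, yet SAT is not known to be in P.
From B NP-hard, the reduction alone does NOT give A NP-hard: again, easy problems reduce to hard ones.
(Here in fact A is NP-complete and B is in P, so no such reduction is known -- its existence would imply P = NP; the analysis concerns only what the assumed reduction would or would not let you conclude.)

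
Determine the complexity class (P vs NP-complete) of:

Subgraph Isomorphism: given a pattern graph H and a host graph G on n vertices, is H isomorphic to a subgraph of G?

This problem is NP-complete: generalizes Clique and Hamiltonian Path (pattern size is part of the input).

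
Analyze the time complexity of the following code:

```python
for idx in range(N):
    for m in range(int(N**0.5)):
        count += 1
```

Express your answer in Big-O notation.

Time complexity: O(n * sqrt(n)).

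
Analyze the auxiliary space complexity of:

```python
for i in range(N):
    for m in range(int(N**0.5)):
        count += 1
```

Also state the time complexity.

Space complexity: O(1).
Only a constant amount of auxiliary storage is used; nothing grows with n.
Time complexity: O(n * sqrt(n)).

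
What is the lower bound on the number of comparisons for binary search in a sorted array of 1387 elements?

With 1387 possible positions, we need at least ceil(log_2(1387)) = 11 comparisons. Each comparison splits the remaining candidates by at most half.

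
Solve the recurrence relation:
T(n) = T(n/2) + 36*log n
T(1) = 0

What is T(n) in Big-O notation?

Each of the log_2(n) levels adds O(log n). T(n) = O(log^2 n).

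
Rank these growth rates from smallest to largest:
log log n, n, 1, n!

Ordered by growth rate: 1 < log log n < n < n!.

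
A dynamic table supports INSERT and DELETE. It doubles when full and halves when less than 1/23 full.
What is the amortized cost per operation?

Using potential function Phi = |2*num_items - table_size| when load > 1/2, and Phi = table_size/2 - num_items otherwise. The gap of 1/23 vs 1/2 for shrinking prevents thrashing. Both insert and delete have O(1) amortized cost.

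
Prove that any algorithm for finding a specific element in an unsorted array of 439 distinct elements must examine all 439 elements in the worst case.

Adversary argument: if the algorithm examines fewer than 439 elements, the adversary places the target in an unexamined position. The algorithm cannot distinguish 'not present' from 'in unexamined position'.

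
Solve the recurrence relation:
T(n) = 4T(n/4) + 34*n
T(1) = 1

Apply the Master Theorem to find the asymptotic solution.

a=4, b=4, f(n)=34*n. log_4(4) = 1. Case 2: T(n) = O(n log n).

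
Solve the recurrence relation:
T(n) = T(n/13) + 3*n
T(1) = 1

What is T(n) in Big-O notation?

Geometric series: 3*n*(1 + 1/13 + 1/13^2 + ...) = O(n). T(n) = O(n).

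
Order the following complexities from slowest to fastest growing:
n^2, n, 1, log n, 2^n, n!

Ordered by growth rate: 1 < log n < n < n^2 < 2^n < n!.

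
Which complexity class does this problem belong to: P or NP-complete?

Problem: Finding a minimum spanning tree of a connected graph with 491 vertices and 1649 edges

This problem is in P: Kruskal's / Prim's algorithms run in polynomial time.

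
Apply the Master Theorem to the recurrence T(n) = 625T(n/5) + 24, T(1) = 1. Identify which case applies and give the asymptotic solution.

a=625, b=5, f(n)=24.
log_5(625) = 4 > 0.
Since f(n) = O(n^0) is polynomially smaller than n^4, Case 1 applies.
T(n) = Theta(n^4).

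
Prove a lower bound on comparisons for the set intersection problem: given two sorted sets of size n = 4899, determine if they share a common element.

For two sorted arrays of size n = 4899, any correct algorithm must examine Omega(n) elements. If fewer are examined, an adversary places a common element in an unexamined gap. A merge-based scan achieves O(n), so the bound is tight.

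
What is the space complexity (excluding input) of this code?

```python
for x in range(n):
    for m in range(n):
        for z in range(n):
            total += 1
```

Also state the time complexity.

Space complexity: O(1).
Only a constant amount of auxiliary storage is used; nothing grows with n.
Time complexity: O(n^3).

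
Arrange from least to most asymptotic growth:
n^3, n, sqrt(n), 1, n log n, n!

Ordered by growth rate: 1 < sqrt(n) < n < n log n < n^3 < n!.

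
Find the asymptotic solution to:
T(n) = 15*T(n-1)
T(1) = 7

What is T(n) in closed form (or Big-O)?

Each step multiplies by 15. T(n) = T(1)*15^(n-1) = 7*15^(n-1).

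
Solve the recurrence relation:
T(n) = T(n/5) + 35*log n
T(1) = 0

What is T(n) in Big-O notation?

Each of the log_5(n) levels adds O(log n). T(n) = O(log^2 n).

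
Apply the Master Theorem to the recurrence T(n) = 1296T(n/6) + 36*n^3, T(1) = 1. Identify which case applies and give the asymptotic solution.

a=1296, b=6, f(n)=36*n^3.
log_6(1296) = 4 > 3.
Since f(n) = O(n^3) is polynomially smaller than n^4, Case 1 applies.
T(n) = Theta(n^4).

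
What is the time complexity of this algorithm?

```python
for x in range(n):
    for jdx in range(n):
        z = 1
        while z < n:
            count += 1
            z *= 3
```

Time complexity: O(n^2 log n).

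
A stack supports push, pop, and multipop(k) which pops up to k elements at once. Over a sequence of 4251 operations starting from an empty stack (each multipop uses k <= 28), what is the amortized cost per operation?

Each element is pushed exactly once and popped at most once (whether by pop or as part of a multipop). So the total number of individual pops over the whole sequence is at most the number of pushes, which is at most 4251. Total work <= 2 * 4251, hence O(1) amortized per operation.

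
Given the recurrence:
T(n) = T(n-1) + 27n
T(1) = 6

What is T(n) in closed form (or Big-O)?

Unrolling: T(n) = 6 + 27*(2 + 3 + ... + n) = 6 + 27*(n(n+1)/2 - 1) = O(n^2).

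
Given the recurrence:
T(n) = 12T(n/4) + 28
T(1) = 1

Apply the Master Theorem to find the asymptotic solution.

a=12, b=4, f(n)=28. log_4(12) = 1.792. Case 1 of Master Theorem: T(n) = O(n^1.792).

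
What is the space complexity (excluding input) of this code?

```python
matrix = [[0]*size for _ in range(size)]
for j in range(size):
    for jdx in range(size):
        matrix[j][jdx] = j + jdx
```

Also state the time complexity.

Space complexity: O(n^2).
A 2D structure of size n x n is allocated.
Time complexity: O(n^2).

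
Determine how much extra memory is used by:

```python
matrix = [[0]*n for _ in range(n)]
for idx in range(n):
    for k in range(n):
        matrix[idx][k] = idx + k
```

Space complexity: O(n^2).
A 2D structure of size n x n is allocated.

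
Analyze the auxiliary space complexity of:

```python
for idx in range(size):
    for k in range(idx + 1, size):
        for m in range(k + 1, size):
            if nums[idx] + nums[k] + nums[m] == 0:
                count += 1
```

Space complexity: O(1).
Only a constant amount of auxiliary storage is used; nothing grows with n.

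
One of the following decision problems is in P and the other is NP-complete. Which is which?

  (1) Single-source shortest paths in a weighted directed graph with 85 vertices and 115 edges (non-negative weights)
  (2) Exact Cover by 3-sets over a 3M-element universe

(1) is P: Dijkstra's algorithm runs in O((V+E) log V).
(2) is NP-complete: one of Karp's 21 NP-complete problems.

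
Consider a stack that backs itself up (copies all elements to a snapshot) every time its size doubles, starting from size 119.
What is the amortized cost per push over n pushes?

Backups occur at sizes 119, 238, 476, ..., copying 119 + 238 + 476 + ... <= 2n elements total (geometric series). Spread over n pushes, the amortized backup cost is O(1) per push.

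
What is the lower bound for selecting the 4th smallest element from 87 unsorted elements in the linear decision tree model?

Selecting the 4th smallest of 87 elements requires Omega(n) comparisons. Every element must be compared at least once. The BFPRT algorithm achieves O(n), making this tight.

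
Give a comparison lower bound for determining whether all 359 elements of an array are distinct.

In the algebraic decision-tree model, the YES region for element distinctness on 359 elements has 359! connected components (one per ordering). Ben-Or's theorem then gives a lower bound of Omega(log(n!)) = Omega(n log n).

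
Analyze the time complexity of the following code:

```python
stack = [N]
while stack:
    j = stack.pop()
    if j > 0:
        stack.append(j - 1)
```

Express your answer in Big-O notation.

Time complexity: O(n).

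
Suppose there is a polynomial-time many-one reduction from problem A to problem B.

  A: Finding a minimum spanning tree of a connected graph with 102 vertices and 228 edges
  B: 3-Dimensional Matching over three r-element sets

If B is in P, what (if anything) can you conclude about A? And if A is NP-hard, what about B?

A poly-time reduction A <=_p B means any A-instance can be transformed to a B-instance in poly time.
If B is in P: compose the reduction with B's poly-time algorithm to solve A in poly time, so A is in P.
If A is NP-hard: every NP problem reduces to A, which reduces to B; composing reductions, every NP problem reduces to B, so B is NP-hard.
(Here in fact A is P and B is NP-complete.)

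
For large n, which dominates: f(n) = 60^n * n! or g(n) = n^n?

f(n) = 60^n * n! grows faster: by Stirling n! ~ sqrt(2 pi n)(n/e)^n, so 60^n n! / n^n ~ (60/e)^n sqrt(2 pi n) -> infinity since 60/e > 1.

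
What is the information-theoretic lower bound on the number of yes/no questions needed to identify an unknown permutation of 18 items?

There are 18! = 6402373705728000 permutations. Each yes/no question gives at most 1 bit, so at least ceil(log_2(6402373705728000)) = 53 questions are needed.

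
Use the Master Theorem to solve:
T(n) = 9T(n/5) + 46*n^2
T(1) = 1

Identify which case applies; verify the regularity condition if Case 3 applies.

a=9, b=5, f(n)=46*n^2.
log_5(9) = 1.365 < 2.
f(n) = Omega(n^(1.365+epsilon)) for some epsilon > 0, so Case 3 is the candidate.
Regularity: a*f(n/b) = 9*46*(n/5)^2 = (9/25)*46*n^2 <= c*f(n) with c = 9/25 < 1. Satisfied.
Case 3: T(n) = Theta(n^2).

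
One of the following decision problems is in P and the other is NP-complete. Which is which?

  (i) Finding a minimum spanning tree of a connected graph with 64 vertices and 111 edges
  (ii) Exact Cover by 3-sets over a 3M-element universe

(i) is P: Kruskal's / Prim's algorithms run in polynomial time.
(ii) is NP-complete: one of Karp's 21 NP-complete problems.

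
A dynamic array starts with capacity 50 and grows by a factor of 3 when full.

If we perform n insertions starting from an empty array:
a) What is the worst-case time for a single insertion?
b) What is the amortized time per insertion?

(a) Worst-case single insertion: O(n) -- when the array is full at capacity c, the resize copies all c elements, and c can be Theta(n).
(b) Resizes happen at sizes 50, 150, 450, ... Total copy cost for n insertions: 50 + 150 + ... = O(n) (geometric series with ratio 1/3). Amortized cost per insertion: O(n)/n = O(1).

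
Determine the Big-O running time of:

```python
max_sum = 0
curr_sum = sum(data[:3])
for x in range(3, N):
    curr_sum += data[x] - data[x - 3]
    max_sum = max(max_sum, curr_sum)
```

Time complexity: O(n).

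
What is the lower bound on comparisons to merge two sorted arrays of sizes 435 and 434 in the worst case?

Adversary: with |435 - 434| <= 1 the inputs can be fully interleaved so that every adjacent pair in the merged output comes from different arrays. Then each of the 868 adjacent pairs must be directly compared, or the algorithm cannot determine their relative order. Standard merge meets this bound.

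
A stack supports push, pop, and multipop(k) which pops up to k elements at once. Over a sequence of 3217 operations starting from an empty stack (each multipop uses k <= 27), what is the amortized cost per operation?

Each element is pushed exactly once and popped at most once (whether by pop or as part of a multipop). So the total number of individual pops over the whole sequence is at most the number of pushes, which is at most 3217. Total work <= 2 * 3217, hence O(1) amortized per operation.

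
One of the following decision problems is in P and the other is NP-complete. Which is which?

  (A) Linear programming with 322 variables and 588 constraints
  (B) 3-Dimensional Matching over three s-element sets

(A) is P: the ellipsoid and interior-point methods run in polynomial time.
(B) is NP-complete: one of Karp's 21 NP-complete problems.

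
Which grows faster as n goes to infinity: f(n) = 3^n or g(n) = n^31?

f(n) = 3^n grows faster: any exponential with base > 1 dominates every polynomial.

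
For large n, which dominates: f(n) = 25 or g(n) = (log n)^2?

g(n) = (log n)^2 grows faster: any unbounded function dominates a constant.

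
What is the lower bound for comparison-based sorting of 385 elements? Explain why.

A comparison-based sorting algorithm corresponds to a decision tree. With 385! possible permutations, the tree has 385! leaves. The height is at least log_2(385!) = Omega(n log n) by Stirling's approximation.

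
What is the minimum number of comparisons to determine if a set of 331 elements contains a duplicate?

Determining if 331 elements are all distinct requires Omega(n log n) comparisons in the comparison model. This follows from the element distinctness lower bound.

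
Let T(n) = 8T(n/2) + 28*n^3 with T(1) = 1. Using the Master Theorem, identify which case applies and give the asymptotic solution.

a=8, b=2, f(n)=28*n^3.
log_2(8) = 3, so n^(log_b(a)) = n^3.
f(n) = Theta(n^3), so Case 2 applies.
T(n) = Theta(n^3 log n).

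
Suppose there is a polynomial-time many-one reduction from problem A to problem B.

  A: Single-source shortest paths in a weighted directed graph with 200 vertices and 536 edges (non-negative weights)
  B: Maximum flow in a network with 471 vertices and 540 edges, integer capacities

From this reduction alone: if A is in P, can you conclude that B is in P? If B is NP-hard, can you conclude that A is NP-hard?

A poly-time reduction A <=_p B transfers tractability DOWN (B easy => A easy) and hardness UP (A hard => B hard), not the reverse.
From A in P, the reduction alone does NOT give B in P: any problem in P trivially reduces to SAT, yet SAT is not known to be in P.
From B NP-hard, the reduction alone does NOT give A NP-hard: again, easy problems reduce to hard ones.
(Here in fact A is P and B is P.)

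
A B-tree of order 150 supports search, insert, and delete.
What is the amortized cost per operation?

B-tree of order 150 has height O(log_150 n). Each operation traverses the tree height. Splits during insert and merges during delete are O(1) each and occur at most once per level. Total cost per operation: O(log_150 n).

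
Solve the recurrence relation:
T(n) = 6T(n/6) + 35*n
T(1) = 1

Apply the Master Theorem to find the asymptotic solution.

a=6, b=6, f(n)=35*n. log_6(6) = 1. Case 2: T(n) = O(n log n).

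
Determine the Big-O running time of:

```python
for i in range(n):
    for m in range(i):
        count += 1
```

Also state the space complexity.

Time complexity: O(n^2).
Space complexity: O(1).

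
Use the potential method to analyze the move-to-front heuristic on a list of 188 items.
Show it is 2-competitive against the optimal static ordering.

Let Phi = number of inversions between the MTF list and the optimal static list (0 <= Phi <= C(188,2)). Accessing an element at MTF position k and optimal position j: the move-to-front destroys all k-1 inversions in front of it that are not in front in optimal (>= k-j of them) and creates at most j-1 new ones. Amortized cost <= k + (j-1) - (k-j) = 2j - 1 <= 2 * optimal cost.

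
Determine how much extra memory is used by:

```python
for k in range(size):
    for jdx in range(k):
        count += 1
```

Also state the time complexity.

Space complexity: O(1).
Only a constant amount of auxiliary storage is used; nothing grows with n.
Time complexity: O(n^2).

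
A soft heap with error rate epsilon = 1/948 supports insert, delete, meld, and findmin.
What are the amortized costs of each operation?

Soft heaps (Chazelle) allow up to an epsilon = 1/948 fraction of elements to have corrupted (raised) keys. Insert is O(log(1/epsilon)) = O(log 948) amortized -- the structure maintains heap-ordered binary trees of rank bounded by O(log(1/epsilon)). Meld concatenates root lists: O(1) amortized. Delete and findmin are O(1) amortized.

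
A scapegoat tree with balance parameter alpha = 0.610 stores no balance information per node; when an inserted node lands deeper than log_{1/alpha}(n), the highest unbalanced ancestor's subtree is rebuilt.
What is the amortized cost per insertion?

Search/insert path is O(log n). A rebuild of a subtree of size s costs O(s), but with alpha = 0.610 at least Omega(s) insertions must have occurred in that subtree since its last rebuild. Charging O(1) of the rebuild to each such insertion gives O(log n) amortized.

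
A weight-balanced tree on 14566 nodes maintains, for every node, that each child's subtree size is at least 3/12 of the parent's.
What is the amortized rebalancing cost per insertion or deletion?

With balance ratio 3/12, tree height is O(log_{12/3}(14566)) = O(log n). A rebalance at a node of size s costs O(s) but requires Omega(s) updates in that subtree to retrigger. Summed over the O(log n) ancestors of the touched leaf, amortized rebalancing is O(log n).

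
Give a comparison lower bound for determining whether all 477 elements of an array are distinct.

In the algebraic decision-tree model, the YES region for element distinctness on 477 elements has 477! connected components (one per ordering). Ben-Or's theorem then gives a lower bound of Omega(log(n!)) = Omega(n log n).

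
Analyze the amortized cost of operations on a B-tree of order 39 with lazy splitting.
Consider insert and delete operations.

In a B-tree of order 39, a node splits when it has 39 keys. With lazy splitting, we use potential Phi = number of full nodes + number of near-empty nodes. Each split costs O(1) but reduces potential. Between splits, at least 19 insertions must occur in that node. Amortized structural cost is O(1) per operation, plus O(log_39 n) traversal.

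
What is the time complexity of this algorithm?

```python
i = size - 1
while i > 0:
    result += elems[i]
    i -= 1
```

Time complexity: O(n).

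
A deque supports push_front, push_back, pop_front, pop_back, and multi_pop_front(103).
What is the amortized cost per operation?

Assign 2 credits to each push operation. A pop uses 1 saved credit. multi_pop_front(103) uses up to 103 saved credits from previous pushes. Credits never go negative. Amortized cost is O(1).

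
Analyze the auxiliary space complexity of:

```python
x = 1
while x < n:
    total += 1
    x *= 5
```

Space complexity: O(1).
Only a constant amount of auxiliary storage is used; nothing grows with n.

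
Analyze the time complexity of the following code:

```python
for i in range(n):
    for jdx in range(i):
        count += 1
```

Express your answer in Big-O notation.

Time complexity: O(n^2).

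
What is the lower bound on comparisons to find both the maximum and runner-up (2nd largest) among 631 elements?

Lower bound: finding the max needs 631-1 comparisons. By an adversary weight-doubling argument, the maximum element must personally win at least ceil(log_2(631)) = 10 comparisons in any correct algorithm. The 2nd largest is among those 10 direct losers, and distinguishing it requires 10-1 more comparisons. Total >= 631-1 + 10-1 = 639. A balanced tournament achieves this bound exactly.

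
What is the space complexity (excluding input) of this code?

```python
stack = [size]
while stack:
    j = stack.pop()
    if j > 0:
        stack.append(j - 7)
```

Space complexity: O(1).
Only a constant amount of auxiliary storage is used; nothing grows with n.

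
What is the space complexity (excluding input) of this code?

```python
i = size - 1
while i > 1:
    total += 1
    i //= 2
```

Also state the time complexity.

Space complexity: O(1).
Only a constant amount of auxiliary storage is used; nothing grows with n.
Time complexity: O(log n).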